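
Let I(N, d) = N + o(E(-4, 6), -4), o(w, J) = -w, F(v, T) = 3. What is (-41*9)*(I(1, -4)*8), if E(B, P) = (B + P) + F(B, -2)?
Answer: 11808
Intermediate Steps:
E(B, P) = 3 + B + P (E(B, P) = (B + P) + 3 = 3 + B + P)
I(N, d) = -5 + N (I(N, d) = N - (3 - 4 + 6) = N - 1*5 = N - 5 = -5 + N)
(-41*9)*(I(1, -4)*8) = (-41*9)*((-5 + 1)*8) = -(-1476)*8 = -369*(-32) = 11808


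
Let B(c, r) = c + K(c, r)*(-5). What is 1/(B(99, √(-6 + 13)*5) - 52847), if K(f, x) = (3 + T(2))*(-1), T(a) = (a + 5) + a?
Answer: -1/52688 ≈ -1.8980e-5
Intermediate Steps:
T(a) = 5 + 2*a (T(a) = (5 + a) + a = 5 + 2*a)
K(f, x) = -12 (K(f, x) = (3 + (5 + 2*2))*(-1) = (3 + (5 + 4))*(-1) = (3 + 9)*(-1) = 12*(-1) = -12)
B(c, r) = 60 + c (B(c, r) = c - 12*(-5) = c + 60 = 60 + c)
1/(B(99, √(-6 + 13)*5) - 52847) = 1/((60 + 99) - 52847) = 1/(159 - 52847) = 1/(-52688) = -1/52688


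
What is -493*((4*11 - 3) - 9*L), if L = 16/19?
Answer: -313055/19 ≈ -16477.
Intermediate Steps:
L = 16/19 (L = 16*(1/19) = 16/19 ≈ 0.84210)
-493*((4*11 - 3) - 9*L) = -493*((4*11 - 3) - 9*16/19) = -493*((44 - 3) - 144/19) = -493*(41 - 144/19) = -493*635/19 = -313055/19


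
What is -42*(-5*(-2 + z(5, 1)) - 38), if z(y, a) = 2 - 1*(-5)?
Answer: 2646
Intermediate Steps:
z(y, a) = 7 (z(y, a) = 2 + 5 = 7)
-42*(-5*(-2 + z(5, 1)) - 38) = -42*(-5*(-2 + 7) - 38) = -42*(-5*5 - 38) = -42*(-25 - 38) = -42*(-63) = 2646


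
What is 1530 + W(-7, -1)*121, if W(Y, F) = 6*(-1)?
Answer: 804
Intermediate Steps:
W(Y, F) = -6
1530 + W(-7, -1)*121 = 1530 - 6*121 = 1530 - 726 = 804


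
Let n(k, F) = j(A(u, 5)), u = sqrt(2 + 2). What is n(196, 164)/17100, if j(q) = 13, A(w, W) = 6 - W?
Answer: 13/17100 ≈ 0.00076023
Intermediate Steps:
u = 2 (u = sqrt(4) = 2)
n(k, F) = 13
n(196, 164)/17100 = 13/17100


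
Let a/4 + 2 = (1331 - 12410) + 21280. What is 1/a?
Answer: 1/40796 ≈ 2.4512e-5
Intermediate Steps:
a = 40796 (a = -8 + 4*((1331 - 12410) + 21280) = -8 + 4*(-11079 + 21280) = -8 + 4*10201 = -8 + 40804 = 40796)
1/a = 1/40796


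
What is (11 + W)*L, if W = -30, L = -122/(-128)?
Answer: -1159/64 ≈ -18.109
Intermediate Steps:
L = 61/64 (L = -122*(-1/128) = 61/64 ≈ 0.95313)
(11 + W)*L = (11 - 30)*(61/64) = -19*61/64 = -1159/64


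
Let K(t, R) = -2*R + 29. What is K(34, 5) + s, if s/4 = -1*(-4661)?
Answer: 18663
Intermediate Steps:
K(t, R) = 29 - 2*R
s = 18644 (s = 4*(-1*(-4661)) = 4*4661 = 18644)
K(34, 5) + s = (29 - 2*5) + 18644 = (29 - 10) + 18644 = 19 + 18644 = 18663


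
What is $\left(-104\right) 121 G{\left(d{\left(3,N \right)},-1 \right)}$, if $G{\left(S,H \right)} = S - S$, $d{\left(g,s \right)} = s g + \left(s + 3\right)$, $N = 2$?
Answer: $0$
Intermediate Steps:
$d{\left(g,s \right)} = 3 + s + g s$ ($d{\left(g,s \right)} = g s + \left(3 + s\right) = 3 + s + g s$)
$G{\left(S,H \right)} = 0$
$\left(-104\right) 121 G{\left(d{\left(3,N \right)},-1 \right)} = \left(-104\right) 121 \cdot 0 = \left(-12584\right) 0 = 0$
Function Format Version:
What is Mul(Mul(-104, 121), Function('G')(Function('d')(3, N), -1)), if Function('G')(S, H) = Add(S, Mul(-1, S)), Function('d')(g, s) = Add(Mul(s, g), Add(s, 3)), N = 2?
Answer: 0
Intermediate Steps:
Function('d')(g, s) = Add(3, s, Mul(g, s)) (Function('d')(g, s) = Add(Mul(g, s), Add(3, s)) = Add(3, s, Mul(g, s)))
Function('G')(S, H) = 0
Mul(Mul(-104, 121), Function('G')(Function('d')(3, N), -1)) = Mul(Mul(-104, 121), 0) = Mul(-12584, 0) = 0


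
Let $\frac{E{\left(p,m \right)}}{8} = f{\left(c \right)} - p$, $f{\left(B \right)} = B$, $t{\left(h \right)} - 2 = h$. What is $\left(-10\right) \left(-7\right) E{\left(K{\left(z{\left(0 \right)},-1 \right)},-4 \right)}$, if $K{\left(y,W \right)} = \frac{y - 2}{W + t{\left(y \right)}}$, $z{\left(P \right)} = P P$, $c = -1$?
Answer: $560$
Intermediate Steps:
$t{\left(h \right)} = 2 + h$
$z{\left(P \right)} = P^{2}$
$K{\left(y,W \right)} = \frac{-2 + y}{2 + W + y}$ ($K{\left(y,W \right)} = \frac{y - 2}{W + \left(2 + y\right)} = \frac{-2 + y}{2 + W + y}$)
$E{\left(p,m \right)} = -8 - 8 p$ ($E{\left(p,m \right)} = 8 \left(-1 - p\right) = -8 - 8 p$)
$\left(-10\right) \left(-7\right) E{\left(K{\left(z{\left(0 \right)},-1 \right)},-4 \right)} = \left(-10\right) \left(-7\right) \left(-8 - 8 \frac{-2 + 0^{2}}{2 - 1 + 0^{2}}\right) = 70 \left(-8 - 8 \frac{-2 + 0}{2 - 1 + 0}\right) = 70 \left(-8 - 8 \cdot 1^{-1} \left(-2\right)\right) = 70 \left(-8 - 8 \cdot 1 \left(-2\right)\right) = 70 \left(-8 - -16\right) = 70 \left(-8 + 16\right) = 70 \cdot 8 = 560$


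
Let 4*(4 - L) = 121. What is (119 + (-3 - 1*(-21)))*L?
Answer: -14385/4 ≈ -3596.3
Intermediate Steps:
L = -105/4 (L = 4 - 1/4*121 = 4 - 121/4 = -105/4 ≈ -26.250)
(119 + (-3 - 1*(-21)))*L = (119 + (-3 - 1*(-21)))*(-105/4) = (119 + (-3 + 21))*(-105/4) = (119 + 18)*(-105/4) = 137*(-105/4) = -14385/4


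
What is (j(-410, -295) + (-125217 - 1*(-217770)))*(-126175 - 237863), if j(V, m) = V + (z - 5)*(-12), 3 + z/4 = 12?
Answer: -33408131298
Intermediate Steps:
z = 36 (z = -12 + 4*12 = -12 + 48 = 36)
j(V, m) = -372 + V (j(V, m) = V + (36 - 5)*(-12) = V + 31*(-12) = V - 372 = -372 + V)
(j(-410, -295) + (-125217 - 1*(-217770)))*(-126175 - 237863) = ((-372 - 410) + (-125217 - 1*(-217770)))*(-126175 - 237863) = (-782 + (-125217 + 217770))*(-364038) = (-782 + 92553)*(-364038) = 91771*(-364038) = -33408131298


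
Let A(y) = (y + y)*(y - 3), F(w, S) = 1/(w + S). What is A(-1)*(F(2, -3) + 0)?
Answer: -8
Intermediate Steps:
F(w, S) = 1/(S + w)
A(y) = 2*y*(-3 + y) (A(y) = (2*y)*(-3 + y) = 2*y*(-3 + y))
A(-1)*(F(2, -3) + 0) = (2*(-1)*(-3 - 1))*(1/(-3 + 2) + 0) = (2*(-1)*(-4))*(1/(-1) + 0) = 8*(-1 + 0) = 8*(-1) = -8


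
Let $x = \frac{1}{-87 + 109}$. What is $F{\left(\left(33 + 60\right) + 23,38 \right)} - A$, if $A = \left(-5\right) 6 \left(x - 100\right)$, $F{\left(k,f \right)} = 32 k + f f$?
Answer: $\frac{23731}{11} \approx 2157.4$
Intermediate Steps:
$x = \frac{1}{22} \approx 0.045455$
$F{\left(k,f \right)} = f^{2} + 32 k$ ($F{\left(k,f \right)} = 32 k + f^{2} = f^{2} + 32 k$)
$A = \frac{32985}{11}$ ($A = \left(-5\right) 6 \left(\frac{1}{22} - 100\right) = \left(-30\right) \left(- \frac{2199}{22}\right) = \frac{32985}{11} \approx 2998.6$)
$F{\left(\left(33 + 60\right) + 23,38 \right)} - A = \left(38^{2} + 32 \left(\left(33 + 60\right) + 23\right)\right) - \frac{32985}{11} = \left(1444 + 32 \left(93 + 23\right)\right) - \frac{32985}{11} = \left(1444 + 32 \cdot 116\right) - \frac{32985}{11} = \left(1444 + 3712\right) - \frac{32985}{11} = 5156 - \frac{32985}{11} = \frac{23731}{11}$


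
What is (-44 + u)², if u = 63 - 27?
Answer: 64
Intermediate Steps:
u = 36
(-44 + u)² = (-44 + 36)² = (-8)² = 64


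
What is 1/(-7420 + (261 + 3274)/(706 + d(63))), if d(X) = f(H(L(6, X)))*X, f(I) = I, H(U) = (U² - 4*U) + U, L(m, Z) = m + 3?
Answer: -4108/30477825 ≈ -0.00013479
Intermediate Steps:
L(m, Z) = 3 + m
H(U) = U² - 3*U
d(X) = 54*X (d(X) = ((3 + 6)*(-3 + (3 + 6)))*X = (9*(-3 + 9))*X = (9*6)*X = 54*X)
1/(-7420 + (261 + 3274)/(706 + d(63))) = 1/(-7420 + (261 + 3274)/(706 + 54*63)) = 1/(-7420 + 3535/(706 + 3402)) = 1/(-7420 + 3535/4108) = 1/(-30477825/4108) = -4108/30477825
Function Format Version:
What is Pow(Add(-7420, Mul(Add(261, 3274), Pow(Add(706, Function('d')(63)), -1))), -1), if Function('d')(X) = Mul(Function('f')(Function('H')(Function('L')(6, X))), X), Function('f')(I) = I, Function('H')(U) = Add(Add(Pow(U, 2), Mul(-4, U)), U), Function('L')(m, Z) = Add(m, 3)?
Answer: Rational(-4108, 30477825) ≈ -0.00013479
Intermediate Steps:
Function('L')(m, Z) = Add(3, m)
Function('H')(U) = Add(Pow(U, 2), Mul(-3, U))
Function('d')(X) = Mul(54, X) (Function('d')(X) = Mul(Mul(Add(3, 6), Add(-3, Add(3, 6))), X) = Mul(Mul(9, Add(-3, 9)), X) = Mul(Mul(9, 6), X) = Mul(54, X))
Pow(Add(-7420, Mul(Add(261, 3274), Pow(Add(706, Function('d')(63)), -1))), -1) = Pow(Add(-7420, Mul(Add(261, 3274), Pow(Add(706, Mul(54, 63)), -1))), -1) = Pow(Add(-7420, Mul(3535, Pow(Add(706, 3402), -1))), -1) = Pow(Add(-7420, Mul(3535, Pow(4108, -1))), -1) = Pow(Add(-7420, Mul(3535, Rational(1, 4108))), -1) = Pow(Add(-7420, Rational(3535, 4108)), -1) = Pow(Rational(-30477825, 4108), -1) = Rational(-4108, 30477825)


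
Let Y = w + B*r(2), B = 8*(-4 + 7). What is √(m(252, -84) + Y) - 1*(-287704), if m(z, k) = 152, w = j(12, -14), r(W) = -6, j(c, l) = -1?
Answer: 287704 + √7 ≈ 2.8771e+5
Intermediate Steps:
w = -1
B = 24 (B = 8*3 = 24)
Y = -145 (Y = -1 + 24*(-6) = -1 - 144 = -145)
√(m(252, -84) + Y) - 1*(-287704) = √(152 - 145) - 1*(-287704) = √7 + 287704 = 287704 + √7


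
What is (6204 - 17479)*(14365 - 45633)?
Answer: 352546700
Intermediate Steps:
(6204 - 17479)*(14365 - 45633) = -11275*(-31268) = 352546700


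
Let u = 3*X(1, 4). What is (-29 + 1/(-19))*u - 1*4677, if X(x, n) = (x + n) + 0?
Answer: -97143/19 ≈ -5112.8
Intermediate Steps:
X(x, n) = n + x (X(x, n) = (n + x) + 0 = n + x)
u = 15 (u = 3*(4 + 1) = 3*5 = 15)
(-29 + 1/(-19))*u - 1*4677 = (-29 + 1/(-19))*15 - 1*4677 = (-29 - 1/19)*15 - 4677 = -552/19*15 - 4677 = -8280/19 - 4677 = -97143/19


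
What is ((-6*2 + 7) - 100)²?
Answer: 11025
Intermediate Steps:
((-6*2 + 7) - 100)² = ((-12 + 7) - 100)² = (-5 - 100)² = (-105)² = 11025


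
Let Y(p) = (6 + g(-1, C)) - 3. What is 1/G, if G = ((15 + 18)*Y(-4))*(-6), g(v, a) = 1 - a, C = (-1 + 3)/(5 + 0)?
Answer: -5/3564 ≈ -0.0014029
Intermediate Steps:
C = ⅖ (C = 2/5 = 2*(⅕) = ⅖ ≈ 0.40000)
Y(p) = 18/5 (Y(p) = (6 + (1 - 1*⅖)) - 3 = (6 + (1 - ⅖)) - 3 = (6 + ⅗) - 3 = 33/5 - 3 = 18/5)
G = -3564/5 (G = ((15 + 18)*(18/5))*(-6) = (33*(18/5))*(-6) = (594/5)*(-6) = -3564/5 ≈ -712.80)
1/G = 1/(-3564/5) = -5/3564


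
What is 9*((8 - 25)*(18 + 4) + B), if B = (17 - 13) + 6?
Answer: -3276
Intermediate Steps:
B = 10 (B = 4 + 6 = 10)
9*((8 - 25)*(18 + 4) + B) = 9*((8 - 25)*(18 + 4) + 10) = 9*(-17*22 + 10) = 9*(-374 + 10) = 9*(-364) = -3276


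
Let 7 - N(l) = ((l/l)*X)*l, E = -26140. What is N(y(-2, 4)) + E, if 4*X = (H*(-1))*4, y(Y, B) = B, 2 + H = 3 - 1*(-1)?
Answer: -26125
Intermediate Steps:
H = 2 (H = -2 + (3 - 1*(-1)) = -2 + (3 + 1) = -2 + 4 = 2)
X = -2 (X = ((2*(-1))*4)/4 = (-2*4)/4 = (1/4)*(-8) = -2)
N(l) = 7 + 2*l (N(l) = 7 - (l/l)*(-2)*l = 7 - 1*(-2)*l = 7 - (-2)*l = 7 + 2*l)
N(y(-2, 4)) + E = (7 + 2*4) - 26140 = (7 + 8) - 26140 = 15 - 26140 = -26125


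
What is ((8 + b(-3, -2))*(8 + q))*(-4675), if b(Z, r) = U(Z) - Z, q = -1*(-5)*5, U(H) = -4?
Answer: -1079925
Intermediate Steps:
q = 25 (q = 5*5 = 25)
b(Z, r) = -4 - Z
((8 + b(-3, -2))*(8 + q))*(-4675) = ((8 + (-4 - 1*(-3)))*(8 + 25))*(-4675) = ((8 + (-4 + 3))*33)*(-4675) = ((8 - 1)*33)*(-4675) = (7*33)*(-4675) = 231*(-4675) = -1079925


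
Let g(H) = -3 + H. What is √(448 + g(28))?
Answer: √473 ≈ 21.749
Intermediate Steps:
√(448 + g(28)) = √(448 + (-3 + 28)) = √(448 + 25) = √473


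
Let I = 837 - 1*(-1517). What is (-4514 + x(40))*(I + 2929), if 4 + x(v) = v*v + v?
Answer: -15204474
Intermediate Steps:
I = 2354 (I = 837 + 1517 = 2354)
x(v) = -4 + v + v² (x(v) = -4 + (v*v + v) = -4 + (v² + v) = -4 + (v + v²) = -4 + v + v²)
(-4514 + x(40))*(I + 2929) = (-4514 + (-4 + 40 + 40²))*(2354 + 2929) = (-4514 + (-4 + 40 + 1600))*5283 = (-4514 + 1636)*5283 = -2878*5283 = -15204474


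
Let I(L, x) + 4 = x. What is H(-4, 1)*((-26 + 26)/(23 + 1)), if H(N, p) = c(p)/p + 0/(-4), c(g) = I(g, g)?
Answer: 0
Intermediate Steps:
I(L, x) = -4 + x
c(g) = -4 + g
H(N, p) = (-4 + p)/p (H(N, p) = (-4 + p)/p + 0/(-4) = (-4 + p)/p + 0*(-¼) = (-4 + p)/p + 0 = (-4 + p)/p)
H(-4, 1)*((-26 + 26)/(23 + 1)) = ((-4 + 1)/1)*((-26 + 26)/(23 + 1)) = (1*(-3))*(0/24) = -0/24 = -3*0 = 0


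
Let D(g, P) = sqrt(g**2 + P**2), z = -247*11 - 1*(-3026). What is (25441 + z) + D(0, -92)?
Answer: 25842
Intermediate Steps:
z = 309 (z = -2717 + 3026 = 309)
D(g, P) = sqrt(P**2 + g**2)
(25441 + z) + D(0, -92) = (25441 + 309) + sqrt((-92)**2 + 0**2) = 25750 + sqrt(8464 + 0) = 25750 + sqrt(8464) = 25750 + 92 = 25842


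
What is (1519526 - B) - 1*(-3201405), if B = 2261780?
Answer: 2459151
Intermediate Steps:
(1519526 - B) - 1*(-3201405) = (1519526 - 1*2261780) - 1*(-3201405) = (1519526 - 2261780) + 3201405 = -742254 + 3201405 = 2459151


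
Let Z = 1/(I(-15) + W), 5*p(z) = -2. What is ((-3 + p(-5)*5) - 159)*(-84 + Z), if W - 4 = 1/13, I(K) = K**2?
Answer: 20511398/1489 ≈ 13775.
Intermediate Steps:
p(z) = -2/5 (p(z) = (1/5)*(-2) = -2/5)
W = 53/13 (W = 4 + 1/13 = 53/13 ≈ 4.0769)
Z = 13/2978 (Z = 1/((-15)**2 + 53/13) = 1/(225 + 53/13) = 1/(2978/13) = 13/2978 ≈ 0.0043653)
((-3 + p(-5)*5) - 159)*(-84 + Z) = ((-3 - 2/5*5) - 159)*(-84 + 13/2978) = ((-3 - 2) - 159)*(-250139/2978) = (-5 - 159)*(-250139/2978) = -164*(-250139/2978) = 20511398/1489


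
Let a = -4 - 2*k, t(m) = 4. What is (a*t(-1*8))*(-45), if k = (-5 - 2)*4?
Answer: -9360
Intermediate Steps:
k = -28 (k = -7*4 = -28)
a = 52 (a = -4 - 2*(-28) = -4 + 56 = 52)
(a*t(-1*8))*(-45) = (52*4)*(-45) = 208*(-45) = -9360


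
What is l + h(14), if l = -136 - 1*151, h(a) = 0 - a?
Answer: -301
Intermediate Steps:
h(a) = -a
l = -287 (l = -136 - 151 = -287)
l + h(14) = -287 - 1*14 = -287 - 14 = -301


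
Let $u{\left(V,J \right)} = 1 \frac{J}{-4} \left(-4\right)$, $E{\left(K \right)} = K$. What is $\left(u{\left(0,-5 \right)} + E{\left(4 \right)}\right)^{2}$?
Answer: $1$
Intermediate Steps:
$u{\left(V,J \right)} = J$ ($u{\left(V,J \right)} = 1 J \left(- \frac{1}{4}\right) \left(-4\right) = 1 \left(- \frac{J}{4}\right) \left(-4\right) = - \frac{J}{4} \left(-4\right) = J$)
$\left(u{\left(0,-5 \right)} + E{\left(4 \right)}\right)^{2} = \left(-5 + 4\right)^{2} = \left(-1\right)^{2} = 1$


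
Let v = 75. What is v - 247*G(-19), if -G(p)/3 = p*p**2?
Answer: -5082444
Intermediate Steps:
G(p) = -3*p**3 (G(p) = -3*p*p**2 = -3*p**3)
v - 247*G(-19) = 75 - (-741)*(-19)**3 = 75 - (-741)*(-6859) = 75 - 247*20577 = 75 - 5082519 = -5082444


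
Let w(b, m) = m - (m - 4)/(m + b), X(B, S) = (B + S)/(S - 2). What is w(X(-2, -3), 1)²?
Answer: 25/4 ≈ 6.2500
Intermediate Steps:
X(B, S) = (B + S)/(-2 + S)
w(b, m) = m - (-4 + m)/(b + m)
w(X(-2, -3), 1)² = ((4 + 1² - 1*1 + ((-2 - 3)/(-2 - 3))*1)/((-2 - 3)/(-2 - 3) + 1))² = ((4 + 1 - 1 + (-5/(-5))*1)/(-5/(-5) + 1))² = ((4 + 1 - 1 - ⅕*(-5)*1)/(-⅕*(-5) + 1))² = ((4 + 1 - 1 + 1*1)/(1 + 1))² = ((4 + 1 - 1 + 1)/2)² = ((½)*5)² = (5/2)² = 25/4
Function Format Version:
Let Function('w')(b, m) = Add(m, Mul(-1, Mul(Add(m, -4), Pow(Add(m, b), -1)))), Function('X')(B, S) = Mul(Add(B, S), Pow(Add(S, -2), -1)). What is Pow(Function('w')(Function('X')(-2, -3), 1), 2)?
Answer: Rational(25, 4) ≈ 6.2500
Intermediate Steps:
Function('X')(B, S) = Mul(Pow(Add(-2, S), -1), Add(B, S)) (Function('X')(B, S) = Mul(Add(B, S), Pow(Add(-2, S), -1)) = Mul(Pow(Add(-2, S), -1), Add(B, S)))
Function('w')(b, m) = Add(m, Mul(-1, Pow(Add(b, m), -1), Add(-4, m))) (Function('w')(b, m) = Add(m, Mul(-1, Mul(Add(-4, m), Pow(Add(b, m), -1)))) = Add(m, Mul(-1, Mul(Pow(Add(b, m), -1), Add(-4, m)))) = Add(m, Mul(-1, Pow(Add(b, m), -1), Add(-4, m))))
Pow(Function('w')(Function('X')(-2, -3), 1), 2) = Pow(Mul(Pow(Add(Mul(Pow(Add(-2, -3), -1), Add(-2, -3)), 1), -1), Add(4, Pow(1, 2), Mul(-1, 1), Mul(Mul(Pow(Add(-2, -3), -1), Add(-2, -3)), 1))), 2) = Pow(Mul(Pow(Add(Mul(Pow(-5, -1), -5), 1), -1), Add(4, 1, -1, Mul(Mul(Pow(-5, -1), -5), 1))), 2) = Pow(Mul(Pow(Add(Mul(Rational(-1, 5), -5), 1), -1), Add(4, 1, -1, Mul(Mul(Rational(-1, 5), -5), 1))), 2) = Pow(Mul(Pow(Add(1, 1), -1), Add(4, 1, -1, Mul(1, 1))), 2) = Pow(Mul(Pow(2, -1), Add(4, 1, -1, 1)), 2) = Pow(Mul(Rational(1, 2), 5), 2) = Pow(Rational(5, 2), 2) = Rational(25, 4)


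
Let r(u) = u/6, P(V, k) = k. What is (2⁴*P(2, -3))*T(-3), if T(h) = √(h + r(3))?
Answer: -24*I*√10 ≈ -75.895*I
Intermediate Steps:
r(u) = u/6 (r(u) = u*(⅙) = u/6)
T(h) = √(½ + h) (T(h) = √(h + (⅙)*3) = √(h + ½) = √(½ + h))
(2⁴*P(2, -3))*T(-3) = (2⁴*(-3))*(√(2 + 4*(-3))/2) = (16*(-3))*(√(2 - 12)/2) = -24*√(-10) = -24*I*√10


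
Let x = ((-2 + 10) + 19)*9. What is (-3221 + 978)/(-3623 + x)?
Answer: 2243/3380 ≈ 0.66361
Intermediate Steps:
x = 243 (x = (8 + 19)*9 = 27*9 = 243)
(-3221 + 978)/(-3623 + x) = (-3221 + 978)/(-3623 + 243) = -2243/(-3380) = -2243*(-1/3380) = 2243/3380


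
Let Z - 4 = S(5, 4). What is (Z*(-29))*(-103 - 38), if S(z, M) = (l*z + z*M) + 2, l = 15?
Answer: 412989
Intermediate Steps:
S(z, M) = 2 + 15*z + M*z (S(z, M) = (15*z + z*M) + 2 = (15*z + M*z) + 2 = 2 + 15*z + M*z)
Z = 101 (Z = 4 + (2 + 15*5 + 4*5) = 4 + (2 + 75 + 20) = 4 + 97 = 101)
(Z*(-29))*(-103 - 38) = (101*(-29))*(-103 - 38) = -2929*(-141) = 412989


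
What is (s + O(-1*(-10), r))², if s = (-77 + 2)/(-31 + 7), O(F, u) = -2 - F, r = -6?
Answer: 5041/64 ≈ 78.766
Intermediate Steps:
s = 25/8 (s = -75/(-24) = -75*(-1/24) = 25/8 ≈ 3.1250)
(s + O(-1*(-10), r))² = (25/8 + (-2 - (-1)*(-10)))² = (25/8 + (-2 - 1*10))² = (25/8 + (-2 - 10))² = (25/8 - 12)² = (-71/8)² = 5041/64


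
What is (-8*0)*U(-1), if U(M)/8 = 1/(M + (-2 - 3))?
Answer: 0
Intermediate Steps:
U(M) = 8/(-5 + M) (U(M) = 8/(M + (-2 - 3)) = 8/(M - 5) = 8/(-5 + M))
(-8*0)*U(-1) = (-8*0)*(8/(-5 - 1)) = 0*(8/(-6)) = 0*(8*(-1/6)) = 0*(-4/3) = 0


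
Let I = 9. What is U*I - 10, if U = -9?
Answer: -91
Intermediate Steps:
U*I - 10 = -9*9 - 10 = -81 - 10 = -91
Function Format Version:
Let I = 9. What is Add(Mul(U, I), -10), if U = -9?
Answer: -91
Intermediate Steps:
Add(Mul(U, I), -10) = Add(Mul(-9, 9), -10) = Add(-81, -10) = -91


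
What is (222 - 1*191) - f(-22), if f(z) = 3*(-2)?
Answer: 37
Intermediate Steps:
f(z) = -6
(222 - 1*191) - f(-22) = (222 - 1*191) - 1*(-6) = (222 - 191) + 6 = 31 + 6 = 37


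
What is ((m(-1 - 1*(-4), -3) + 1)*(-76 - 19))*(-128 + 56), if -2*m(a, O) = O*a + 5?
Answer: 20520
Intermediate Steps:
m(a, O) = -5/2 - O*a/2 (m(a, O) = -(O*a + 5)/2 = -(5 + O*a)/2 = -5/2 - O*a/2)
((m(-1 - 1*(-4), -3) + 1)*(-76 - 19))*(-128 + 56) = (((-5/2 - 1/2*(-3)*(-1 - 1*(-4))) + 1)*(-76 - 19))*(-128 + 56) = (((-5/2 - 1/2*(-3)*(-1 + 4)) + 1)*(-95))*(-72) = (((-5/2 - 1/2*(-3)*3) + 1)*(-95))*(-72) = (((-5/2 + 9/2) + 1)*(-95))*(-72) = ((2 + 1)*(-95))*(-72) = (3*(-95))*(-72) = -285*(-72) = 20520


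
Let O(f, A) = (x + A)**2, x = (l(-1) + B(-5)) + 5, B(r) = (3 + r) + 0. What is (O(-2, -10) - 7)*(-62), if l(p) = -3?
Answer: -5766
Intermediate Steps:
B(r) = 3 + r
x = 0 (x = (-3 + (3 - 5)) + 5 = (-3 - 2) + 5 = -5 + 5 = 0)
O(f, A) = A**2 (O(f, A) = (0 + A)**2 = A**2)
(O(-2, -10) - 7)*(-62) = ((-10)**2 - 7)*(-62) = (100 - 7)*(-62) = 93*(-62) = -5766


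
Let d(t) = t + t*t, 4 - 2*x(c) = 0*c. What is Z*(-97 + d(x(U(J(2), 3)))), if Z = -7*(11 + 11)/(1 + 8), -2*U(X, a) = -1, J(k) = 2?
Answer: 14014/9 ≈ 1557.1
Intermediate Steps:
U(X, a) = 1/2 (U(X, a) = -1/2*(-1) = 1/2)
x(c) = 2 (x(c) = 2 - 0*c = 2 - 1/2*0 = 2 + 0 = 2)
d(t) = t + t**2
Z = -154/9 ≈ -17.111
Z*(-97 + d(x(U(J(2), 3)))) = -154*(-97 + 2*(1 + 2))/9 = -154*(-97 + 2*3)/9 = -154*(-97 + 6)/9 = -154/9*(-91) = 14014/9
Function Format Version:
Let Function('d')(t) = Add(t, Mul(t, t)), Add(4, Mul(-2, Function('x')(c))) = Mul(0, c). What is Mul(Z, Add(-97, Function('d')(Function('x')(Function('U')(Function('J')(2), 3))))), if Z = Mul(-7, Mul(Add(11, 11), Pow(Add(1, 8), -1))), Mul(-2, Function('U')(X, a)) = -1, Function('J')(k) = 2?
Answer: Rational(14014, 9) ≈ 1557.1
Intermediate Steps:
Function('U')(X, a) = Rational(1, 2) (Function('U')(X, a) = Mul(Rational(-1, 2), -1) = Rational(1, 2))
Function('x')(c) = 2 (Function('x')(c) = Add(2, Mul(Rational(-1, 2), Mul(0, c))) = Add(2, Mul(Rational(-1, 2), 0)) = Add(2, 0) = 2)
Function('d')(t) = Add(t, Pow(t, 2))
Z = Rational(-154, 9) (Z = Mul(-7, Mul(22, Pow(9, -1))) = Mul(-7, Mul(22, Rational(1, 9))) = Mul(-7, Rational(22, 9)) = Rational(-154, 9) ≈ -17.111)
Mul(Z, Add(-97, Function('d')(Function('x')(Function('U')(Function('J')(2), 3))))) = Mul(Rational(-154, 9), Add(-97, Mul(2, Add(1, 2)))) = Mul(Rational(-154, 9), Add(-97, Mul(2, 3))) = Mul(Rational(-154, 9), Add(-97, 6)) = Mul(Rational(-154, 9), -91) = Rational(14014, 9)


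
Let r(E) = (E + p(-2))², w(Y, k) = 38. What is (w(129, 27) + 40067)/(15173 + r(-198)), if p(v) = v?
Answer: 40105/55173 ≈ 0.72690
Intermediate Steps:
r(E) = (-2 + E)² (r(E) = (E - 2)² = (-2 + E)²)
(w(129, 27) + 40067)/(15173 + r(-198)) = (38 + 40067)/(15173 + (-2 - 198)²) = 40105/(15173 + (-200)²) = 40105/(15173 + 40000) = 40105/55173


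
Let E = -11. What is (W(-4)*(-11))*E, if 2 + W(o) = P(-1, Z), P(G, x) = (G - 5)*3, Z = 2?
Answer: -2420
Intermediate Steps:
P(G, x) = -15 + 3*G (P(G, x) = (-5 + G)*3 = -15 + 3*G)
W(o) = -20 (W(o) = -2 + (-15 + 3*(-1)) = -2 + (-15 - 3) = -2 - 18 = -20)
(W(-4)*(-11))*E = -20*(-11)*(-11) = 220*(-11) = -2420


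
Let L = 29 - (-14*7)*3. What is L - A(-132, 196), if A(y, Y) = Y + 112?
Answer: 15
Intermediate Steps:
A(y, Y) = 112 + Y
L = 323 (L = 29 - (-98)*3 = 29 - 1*(-294) = 29 + 294 = 323)
L - A(-132, 196) = 323 - (112 + 196) = 323 - 1*308 = 323 - 308 = 15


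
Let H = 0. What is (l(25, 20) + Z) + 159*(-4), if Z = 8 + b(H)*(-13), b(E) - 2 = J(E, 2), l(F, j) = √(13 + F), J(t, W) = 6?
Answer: -732 + √38 ≈ -725.84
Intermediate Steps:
b(E) = 8 (b(E) = 2 + 6 = 8)
Z = -96 (Z = 8 + 8*(-13) = 8 - 104 = -96)
(l(25, 20) + Z) + 159*(-4) = (√(13 + 25) - 96) + 159*(-4) = (√38 - 96) - 636 = (-96 + √38) - 636 = -732 + √38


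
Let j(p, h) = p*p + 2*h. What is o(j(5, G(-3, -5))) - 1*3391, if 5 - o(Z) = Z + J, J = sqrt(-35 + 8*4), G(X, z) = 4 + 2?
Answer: -3423 - I*sqrt(3) ≈ -3423.0 - 1.732*I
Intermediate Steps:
G(X, z) = 6
j(p, h) = p**2 + 2*h
J = I*sqrt(3) (J = sqrt(-35 + 32) = sqrt(-3) = I*sqrt(3) ≈ 1.732*I)
o(Z) = 5 - Z - I*sqrt(3) (o(Z) = 5 - (Z + I*sqrt(3)) = 5 + (-Z - I*sqrt(3)) = 5 - Z - I*sqrt(3))
o(j(5, G(-3, -5))) - 1*3391 = (5 - (5**2 + 2*6) - I*sqrt(3)) - 1*3391 = (5 - (25 + 12) - I*sqrt(3)) - 3391 = (5 - 1*37 - I*sqrt(3)) - 3391 = (5 - 37 - I*sqrt(3)) - 3391 = (-32 - I*sqrt(3)) - 3391 = -3423 - I*sqrt(3)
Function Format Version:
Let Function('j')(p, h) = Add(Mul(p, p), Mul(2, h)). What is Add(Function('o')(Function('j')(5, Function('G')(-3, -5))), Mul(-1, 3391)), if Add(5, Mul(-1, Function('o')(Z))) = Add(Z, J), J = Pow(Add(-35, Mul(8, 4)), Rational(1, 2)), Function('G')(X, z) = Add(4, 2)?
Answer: Add(-3423, Mul(-1, I, Pow(3, Rational(1, 2)))) ≈ Add(-3423.0, Mul(-1.7320, I))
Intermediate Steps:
Function('G')(X, z) = 6
Function('j')(p, h) = Add(Pow(p, 2), Mul(2, h))
J = Mul(I, Pow(3, Rational(1, 2))) (J = Pow(Add(-35, 32), Rational(1, 2)) = Pow(-3, Rational(1, 2)) = Mul(I, Pow(3, Rational(1, 2))) ≈ Mul(1.7320, I))
Function('o')(Z) = Add(5, Mul(-1, Z), Mul(-1, I, Pow(3, Rational(1, 2)))) (Function('o')(Z) = Add(5, Mul(-1, Add(Z, Mul(I, Pow(3, Rational(1, 2)))))) = Add(5, Add(Mul(-1, Z), Mul(-1, I, Pow(3, Rational(1, 2))))) = Add(5, Mul(-1, Z), Mul(-1, I, Pow(3, Rational(1, 2)))))
Add(Function('o')(Function('j')(5, Function('G')(-3, -5))), Mul(-1, 3391)) = Add(Add(5, Mul(-1, Add(Pow(5, 2), Mul(2, 6))), Mul(-1, I, Pow(3, Rational(1, 2)))), Mul(-1, 3391)) = Add(Add(5, Mul(-1, Add(25, 12)), Mul(-1, I, Pow(3, Rational(1, 2)))), -3391) = Add(Add(5, Mul(-1, 37), Mul(-1, I, Pow(3, Rational(1, 2)))), -3391) = Add(Add(5, -37, Mul(-1, I, Pow(3, Rational(1, 2)))), -3391) = Add(Add(-32, Mul(-1, I, Pow(3, Rational(1, 2)))), -3391) = Add(-3423, Mul(-1, I, Pow(3, Rational(1, 2))))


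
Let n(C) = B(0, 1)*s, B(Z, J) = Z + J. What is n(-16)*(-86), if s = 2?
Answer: -172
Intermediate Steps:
B(Z, J) = J + Z
n(C) = 2 (n(C) = (1 + 0)*2 = 1*2 = 2)
n(-16)*(-86) = 2*(-86) = -172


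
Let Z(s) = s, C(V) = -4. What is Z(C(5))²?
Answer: 16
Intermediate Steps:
Z(C(5))² = (-4)² = 16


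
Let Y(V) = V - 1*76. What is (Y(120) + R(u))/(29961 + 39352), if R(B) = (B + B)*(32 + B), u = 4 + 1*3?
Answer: 590/69313 ≈ 0.0085121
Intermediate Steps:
Y(V) = -76 + V (Y(V) = V - 76 = -76 + V)
u = 7 (u = 4 + 3 = 7)
R(B) = 2*B*(32 + B) (R(B) = (2*B)*(32 + B) = 2*B*(32 + B))
(Y(120) + R(u))/(29961 + 39352) = ((-76 + 120) + 2*7*(32 + 7))/(29961 + 39352) = (44 + 2*7*39)/69313 = (44 + 546)*(1/69313) = 590*(1/69313) = 590/69313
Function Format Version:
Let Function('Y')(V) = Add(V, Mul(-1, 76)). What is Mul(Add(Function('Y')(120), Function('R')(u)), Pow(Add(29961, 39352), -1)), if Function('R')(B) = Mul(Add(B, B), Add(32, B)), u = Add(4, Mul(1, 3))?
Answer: Rational(590, 69313) ≈ 0.0085121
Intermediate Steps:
Function('Y')(V) = Add(-76, V) (Function('Y')(V) = Add(V, -76) = Add(-76, V))
u = 7 (u = Add(4, 3) = 7)
Function('R')(B) = Mul(2, B, Add(32, B)) (Function('R')(B) = Mul(Mul(2, B), Add(32, B)) = Mul(2, B, Add(32, B)))
Mul(Add(Function('Y')(120), Function('R')(u)), Pow(Add(29961, 39352), -1)) = Mul(Add(Add(-76, 120), Mul(2, 7, Add(32, 7))), Pow(Add(29961, 39352), -1)) = Mul(Add(44, Mul(2, 7, 39)), Pow(69313, -1)) = Mul(Add(44, 546), Rational(1, 69313)) = Mul(590, Rational(1, 69313)) = Rational(590, 69313)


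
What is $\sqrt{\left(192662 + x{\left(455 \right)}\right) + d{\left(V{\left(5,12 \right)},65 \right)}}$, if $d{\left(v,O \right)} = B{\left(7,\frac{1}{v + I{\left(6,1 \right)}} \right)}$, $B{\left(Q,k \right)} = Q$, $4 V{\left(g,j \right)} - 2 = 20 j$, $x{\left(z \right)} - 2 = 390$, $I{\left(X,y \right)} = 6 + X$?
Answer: $\sqrt{193061} \approx 439.39$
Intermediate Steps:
$x{\left(z \right)} = 392$ ($x{\left(z \right)} = 2 + 390 = 392$)
$V{\left(g,j \right)} = \frac{1}{2} + 5 j$ ($V{\left(g,j \right)} = \frac{1}{2} + \frac{20 j}{4} = \frac{1}{2} + 5 j$)
$d{\left(v,O \right)} = 7$
$\sqrt{\left(192662 + x{\left(455 \right)}\right) + d{\left(V{\left(5,12 \right)},65 \right)}} = \sqrt{\left(192662 + 392\right) + 7} = \sqrt{193054 + 7} = \sqrt{193061}$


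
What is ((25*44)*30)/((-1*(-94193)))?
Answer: 3000/8563 ≈ 0.35034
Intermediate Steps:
((25*44)*30)/((-1*(-94193))) = (1100*30)/94193 = 33000*(1/94193) = 3000/8563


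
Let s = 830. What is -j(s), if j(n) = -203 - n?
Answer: 1033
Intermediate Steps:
-j(s) = -(-203 - 1*830) = -(-203 - 830) = -1*(-1033) = 1033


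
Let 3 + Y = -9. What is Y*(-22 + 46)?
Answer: -288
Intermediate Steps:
Y = -12 (Y = -3 - 9 = -12)
Y*(-22 + 46) = -12*(-22 + 46) = -12*24 = -288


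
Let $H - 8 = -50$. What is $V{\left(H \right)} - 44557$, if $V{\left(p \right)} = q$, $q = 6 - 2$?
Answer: $-44553$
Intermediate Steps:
$H = -42$ ($H = 8 - 50 = -42$)
$q = 4$ ($q = 6 - 2 = 4$)
$V{\left(p \right)} = 4$
$V{\left(H \right)} - 44557 = 4 - 44557 = -44553$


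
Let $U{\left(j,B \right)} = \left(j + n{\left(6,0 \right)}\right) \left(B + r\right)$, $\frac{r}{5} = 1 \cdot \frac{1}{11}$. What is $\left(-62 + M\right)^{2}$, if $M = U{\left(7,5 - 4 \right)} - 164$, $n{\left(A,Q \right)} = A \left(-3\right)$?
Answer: $58564$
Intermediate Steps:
$n{\left(A,Q \right)} = - 3 A$
$r = \frac{5}{11}$ ($r = 5 \cdot 1 \cdot \frac{1}{11} = 5 \cdot \frac{1}{11} = \frac{5}{11} \approx 0.45455$)
$U{\left(j,B \right)} = \left(-18 + j\right) \left(\frac{5}{11} + B\right)$ ($U{\left(j,B \right)} = \left(j - 18\right) \left(B + \frac{5}{11}\right) = \left(j - 18\right) \left(\frac{5}{11} + B\right) = \left(-18 + j\right) \left(\frac{5}{11} + B\right)$)
$M = -180$ ($M = \left(- \frac{90}{11} - 18 \left(5 - 4\right) + \frac{5}{11} \cdot 7 + \left(5 - 4\right) 7\right) - 164 = \left(- \frac{90}{11} - 18 \left(5 - 4\right) + \frac{35}{11} + \left(5 - 4\right) 7\right) - 164 = \left(- \frac{90}{11} - 18 + \frac{35}{11} + 1 \cdot 7\right) - 164 = \left(- \frac{90}{11} - 18 + \frac{35}{11} + 7\right) - 164 = -16 - 164 = -180$)
$\left(-62 + M\right)^{2} = \left(-62 - 180\right)^{2} = \left(-242\right)^{2} = 58564$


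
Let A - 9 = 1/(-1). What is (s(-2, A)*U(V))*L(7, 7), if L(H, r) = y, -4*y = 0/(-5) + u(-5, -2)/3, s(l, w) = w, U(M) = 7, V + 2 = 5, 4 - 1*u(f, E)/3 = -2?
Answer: -84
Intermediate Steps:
u(f, E) = 18 (u(f, E) = 12 - 3*(-2) = 12 + 6 = 18)
V = 3 (V = -2 + 5 = 3)
A = 8 (A = 9 + 1/(-1) = 9 - 1 = 8)
y = -3/2 (y = -(0/(-5) + 18/3)/4 = -(0*(-⅕) + 18*(⅓))/4 = -(0 + 6)/4 = -¼*6 = -3/2 ≈ -1.5000)
L(H, r) = -3/2
(s(-2, A)*U(V))*L(7, 7) = (8*7)*(-3/2) = 56*(-3/2) = -84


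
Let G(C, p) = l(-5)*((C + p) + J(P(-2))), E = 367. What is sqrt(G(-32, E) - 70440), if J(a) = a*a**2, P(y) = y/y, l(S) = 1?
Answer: 2*I*sqrt(17526) ≈ 264.77*I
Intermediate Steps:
P(y) = 1
J(a) = a**3
G(C, p) = 1 + C + p (G(C, p) = 1*((C + p) + 1**3) = 1*((C + p) + 1) = 1*(1 + C + p) = 1 + C + p)
sqrt(G(-32, E) - 70440) = sqrt((1 - 32 + 367) - 70440) = sqrt(336 - 70440) = sqrt(-70104) = 2*I*sqrt(17526)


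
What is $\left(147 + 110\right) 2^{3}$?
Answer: $2056$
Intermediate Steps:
$\left(147 + 110\right) 2^{3} = 257 \cdot 8 = 2056$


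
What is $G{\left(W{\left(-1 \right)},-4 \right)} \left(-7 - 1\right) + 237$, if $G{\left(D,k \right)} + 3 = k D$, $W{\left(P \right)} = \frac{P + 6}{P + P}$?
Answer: $181$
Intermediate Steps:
$W{\left(P \right)} = \frac{6 + P}{2 P}$
$G{\left(D,k \right)} = -3 + D k$ ($G{\left(D,k \right)} = -3 + k D = -3 + D k$)
$G{\left(W{\left(-1 \right)},-4 \right)} \left(-7 - 1\right) + 237 = \left(-3 + \frac{6 - 1}{2 \left(-1\right)} \left(-4\right)\right) \left(-7 - 1\right) + 237 = \left(-3 + \frac{1}{2} \left(-1\right) 5 \left(-4\right)\right) \left(-8\right) + 237 = \left(-3 - -10\right) \left(-8\right) + 237 = \left(-3 + 10\right) \left(-8\right) + 237 = 7 \left(-8\right) + 237 = -56 + 237 = 181$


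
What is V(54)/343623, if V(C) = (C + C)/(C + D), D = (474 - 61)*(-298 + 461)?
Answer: 36/7716970793 ≈ 4.6650e-9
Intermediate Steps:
D = 67319 (D = 413*163 = 67319)
V(C) = 2*C/(67319 + C) (V(C) = (C + C)/(C + 67319) = (2*C)/(67319 + C) = 2*C/(67319 + C))
V(54)/343623 = (2*54/(67319 + 54))/343623 = (2*54/67373)*(1/343623) = (2*54*(1/67373))*(1/343623) = (108/67373)*(1/343623) = 36/7716970793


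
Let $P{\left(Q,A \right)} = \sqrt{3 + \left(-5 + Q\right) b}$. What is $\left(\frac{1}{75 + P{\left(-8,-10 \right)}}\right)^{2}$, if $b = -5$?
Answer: $\frac{5693}{30880249} - \frac{300 \sqrt{17}}{30880249} \approx 0.0001443$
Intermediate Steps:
$P{\left(Q,A \right)} = \sqrt{28 - 5 Q}$ ($P{\left(Q,A \right)} = \sqrt{3 + \left(-5 + Q\right) \left(-5\right)} = \sqrt{3 - \left(-25 + 5 Q\right)} = \sqrt{28 - 5 Q}$)
$\left(\frac{1}{75 + P{\left(-8,-10 \right)}}\right)^{2} = \left(\frac{1}{75 + \sqrt{28 - -40}}\right)^{2} = \left(\frac{1}{75 + \sqrt{28 + 40}}\right)^{2} = \left(\frac{1}{75 + \sqrt{68}}\right)^{2} = \left(\frac{1}{75 + 2 \sqrt{17}}\right)^{2} = \frac{1}{\left(75 + 2 \sqrt{17}\right)^{2}}$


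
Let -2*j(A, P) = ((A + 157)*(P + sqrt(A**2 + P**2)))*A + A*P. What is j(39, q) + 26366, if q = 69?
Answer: -477395/2 - 11466*sqrt(698) ≈ -5.4163e+5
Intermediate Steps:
j(A, P) = -A*P/2 - A*(157 + A)*(P + sqrt(A**2 + P**2))/2 (j(A, P) = -(((A + 157)*(P + sqrt(A**2 + P**2)))*A + A*P)/2 = -(((157 + A)*(P + sqrt(A**2 + P**2)))*A + A*P)/2 = -(A*(157 + A)*(P + sqrt(A**2 + P**2)) + A*P)/2 = -(A*P + A*(157 + A)*(P + sqrt(A**2 + P**2)))/2 = -A*P/2 - A*(157 + A)*(P + sqrt(A**2 + P**2))/2)
j(39, q) + 26366 = -1/2*39*(157*sqrt(39**2 + 69**2) + 158*69 + 39*69 + 39*sqrt(39**2 + 69**2)) + 26366 = -1/2*39*(157*sqrt(1521 + 4761) + 10902 + 2691 + 39*sqrt(1521 + 4761)) + 26366 = -1/2*39*(157*sqrt(6282) + 10902 + 2691 + 39*sqrt(6282)) + 26366 = -1/2*39*(157*(3*sqrt(698)) + 10902 + 2691 + 39*(3*sqrt(698))) + 26366 = -1/2*39*(471*sqrt(698) + 10902 + 2691 + 117*sqrt(698)) + 26366 = -1/2*39*(13593 + 588*sqrt(698)) + 26366 = (-530127/2 - 11466*sqrt(698)) + 26366 = -477395/2 - 11466*sqrt(698)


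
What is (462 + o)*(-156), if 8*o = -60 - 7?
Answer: -141531/2 ≈ -70766.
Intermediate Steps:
o = -67/8 (o = (-60 - 7)/8 = (1/8)*(-67) = -67/8 ≈ -8.3750)
(462 + o)*(-156) = (462 - 67/8)*(-156) = (3629/8)*(-156) = -141531/2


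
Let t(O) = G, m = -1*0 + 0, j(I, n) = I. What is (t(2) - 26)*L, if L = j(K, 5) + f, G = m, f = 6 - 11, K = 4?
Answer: 26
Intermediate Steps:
f = -5
m = 0 (m = 0 + 0 = 0)
G = 0
L = -1 (L = 4 - 5 = -1)
t(O) = 0
(t(2) - 26)*L = (0 - 26)*(-1) = -26*(-1) = 26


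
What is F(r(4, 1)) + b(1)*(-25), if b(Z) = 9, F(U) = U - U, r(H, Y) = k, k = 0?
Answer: -225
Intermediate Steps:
r(H, Y) = 0
F(U) = 0
F(r(4, 1)) + b(1)*(-25) = 0 + 9*(-25) = 0 - 225 = -225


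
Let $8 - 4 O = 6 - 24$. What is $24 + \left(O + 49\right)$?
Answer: $\frac{159}{2} \approx 79.5$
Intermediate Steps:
$O = \frac{13}{2}$ ($O = 2 - \frac{6 - 24}{4} = 2 - - \frac{9}{2} = 2 + \frac{9}{2} = \frac{13}{2} \approx 6.5$)
$24 + \left(O + 49\right) = 24 + \left(\frac{13}{2} + 49\right) = 24 + \frac{111}{2} = \frac{159}{2}$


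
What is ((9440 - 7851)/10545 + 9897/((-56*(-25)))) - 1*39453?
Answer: -116467610107/2952600 ≈ -39446.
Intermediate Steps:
((9440 - 7851)/10545 + 9897/((-56*(-25)))) - 1*39453 = (1589*(1/10545) + 9897/1400) - 39453 = (1589/10545 + 9897*(1/1400)) - 39453 = (1589/10545 + 9897/1400) - 39453 = 21317693/2952600 - 39453 = -116467610107/2952600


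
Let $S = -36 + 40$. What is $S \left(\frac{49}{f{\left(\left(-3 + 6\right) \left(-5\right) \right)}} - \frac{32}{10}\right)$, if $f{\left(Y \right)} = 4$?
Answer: $\frac{181}{5} \approx 36.2$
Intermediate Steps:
$S = 4$
$S \left(\frac{49}{f{\left(\left(-3 + 6\right) \left(-5\right) \right)}} - \frac{32}{10}\right) = 4 \left(\frac{49}{4} - \frac{32}{10}\right) = 4 \left(49 \cdot \frac{1}{4} - \frac{16}{5}\right) = 4 \left(\frac{49}{4} - \frac{16}{5}\right) = 4 \cdot \frac{181}{20} = \frac{181}{5}$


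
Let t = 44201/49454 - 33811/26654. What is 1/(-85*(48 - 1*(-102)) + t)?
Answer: -329536729/4201716783685 ≈ -7.8429e-5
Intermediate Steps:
t = -123488935/329536729 (t = 44201*(1/49454) - 33811*1/26654 = 44201/49454 - 33811/26654 = -123488935/329536729 ≈ -0.37473)
1/(-85*(48 - 1*(-102)) + t) = 1/(-85*(48 - 1*(-102)) - 123488935/329536729) = 1/(-85*(48 + 102) - 123488935/329536729) = 1/(-85*150 - 123488935/329536729) = 1/(-12750 - 123488935/329536729) = 1/(-4201716783685/329536729) = -329536729/4201716783685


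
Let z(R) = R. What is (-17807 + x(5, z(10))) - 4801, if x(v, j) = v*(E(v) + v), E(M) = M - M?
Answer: -22583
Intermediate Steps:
E(M) = 0
x(v, j) = v² (x(v, j) = v*(0 + v) = v*v = v²)
(-17807 + x(5, z(10))) - 4801 = (-17807 + 5²) - 4801 = (-17807 + 25) - 4801 = -17782 - 4801 = -22583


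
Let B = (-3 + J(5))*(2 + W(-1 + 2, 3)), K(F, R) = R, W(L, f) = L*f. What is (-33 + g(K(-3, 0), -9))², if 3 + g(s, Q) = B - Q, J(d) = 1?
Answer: 1369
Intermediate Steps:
B = -10 (B = (-3 + 1)*(2 + (-1 + 2)*3) = -2*(2 + 1*3) = -2*(2 + 3) = -2*5 = -10)
g(s, Q) = -13 - Q (g(s, Q) = -3 + (-10 - Q) = -13 - Q)
(-33 + g(K(-3, 0), -9))² = (-33 + (-13 - 1*(-9)))² = (-33 + (-13 + 9))² = (-33 - 4)² = (-37)² = 1369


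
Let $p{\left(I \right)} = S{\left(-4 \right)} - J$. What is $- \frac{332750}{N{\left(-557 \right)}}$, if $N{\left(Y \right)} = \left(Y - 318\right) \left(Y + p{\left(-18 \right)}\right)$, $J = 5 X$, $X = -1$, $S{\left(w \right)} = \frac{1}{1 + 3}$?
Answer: $- \frac{10648}{15449} \approx -0.68924$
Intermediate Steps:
$S{\left(w \right)} = \frac{1}{4}$
$J = -5$ ($J = 5 \left(-1\right) = -5$)
$p{\left(I \right)} = \frac{21}{4}$ ($p{\left(I \right)} = \frac{1}{4} - -5 = \frac{1}{4} + 5 = \frac{21}{4}$)
$N{\left(Y \right)} = \left(-318 + Y\right) \left(\frac{21}{4} + Y\right)$ ($N{\left(Y \right)} = \left(Y - 318\right) \left(Y + \frac{21}{4}\right) = \left(-318 + Y\right) \left(\frac{21}{4} + Y\right)$)
$- \frac{332750}{N{\left(-557 \right)}} = - \frac{332750}{- \frac{3339}{2} + \left(-557\right)^{2} - - \frac{696807}{4}} = - \frac{332750}{- \frac{3339}{2} + 310249 + \frac{696807}{4}} = - \frac{332750}{\frac{1931125}{4}} = \left(-332750\right) \frac{4}{1931125} = - \frac{10648}{15449}$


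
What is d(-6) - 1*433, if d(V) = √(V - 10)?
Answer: -433 + 4*I ≈ -433.0 + 4.0*I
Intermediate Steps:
d(V) = √(-10 + V)
d(-6) - 1*433 = √(-10 - 6) - 1*433 = √(-16) - 433 = 4*I - 433 = -433 + 4*I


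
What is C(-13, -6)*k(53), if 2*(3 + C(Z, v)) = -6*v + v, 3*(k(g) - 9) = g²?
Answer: 11344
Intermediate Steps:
k(g) = 9 + g²/3
C(Z, v) = -3 - 5*v/2 (C(Z, v) = -3 + (-6*v + v)/2 = -3 + (-5*v)/2 = -3 - 5*v/2)
C(-13, -6)*k(53) = (-3 - 5/2*(-6))*(9 + (⅓)*53²) = (-3 + 15)*(9 + (⅓)*2809) = 12*(9 + 2809/3) = 12*(2836/3) = 11344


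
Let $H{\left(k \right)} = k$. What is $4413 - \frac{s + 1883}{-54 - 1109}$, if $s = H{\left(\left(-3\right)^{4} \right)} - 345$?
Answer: $\frac{5133938}{1163} \approx 4414.4$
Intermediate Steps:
$s = -264$ ($s = \left(-3\right)^{4} - 345 = 81 - 345 = -264$)
$4413 - \frac{s + 1883}{-54 - 1109} = 4413 - \frac{-264 + 1883}{-54 - 1109} = 4413 - \frac{1619}{-1163} = 4413 - 1619 \left(- \frac{1}{1163}\right) = 4413 - - \frac{1619}{1163} = 4413 + \frac{1619}{1163} = \frac{5133938}{1163}$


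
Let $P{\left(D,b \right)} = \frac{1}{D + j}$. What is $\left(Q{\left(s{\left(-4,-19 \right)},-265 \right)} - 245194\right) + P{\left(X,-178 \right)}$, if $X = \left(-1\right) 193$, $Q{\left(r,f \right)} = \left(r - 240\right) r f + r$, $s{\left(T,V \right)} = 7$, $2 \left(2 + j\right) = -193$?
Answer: $\frac{109037322}{583} \approx 1.8703 \cdot 10^{5}$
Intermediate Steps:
$j = - \frac{197}{2}$ ($j = -2 + \frac{1}{2} \left(-193\right) = -2 - \frac{193}{2} = - \frac{197}{2} \approx -98.5$)
$Q{\left(r,f \right)} = r + f r \left(-240 + r\right)$ ($Q{\left(r,f \right)} = \left(-240 + r\right) r f + r = r \left(-240 + r\right) f + r = f r \left(-240 + r\right) + r = r + f r \left(-240 + r\right)$)
$X = -193$
$P{\left(D,b \right)} = \frac{1}{- \frac{197}{2} + D}$ ($P{\left(D,b \right)} = \frac{1}{D - \frac{197}{2}} = \frac{1}{- \frac{197}{2} + D}$)
$\left(Q{\left(s{\left(-4,-19 \right)},-265 \right)} - 245194\right) + P{\left(X,-178 \right)} = \left(7 \left(1 - -63600 - 1855\right) - 245194\right) + \frac{2}{-197 + 2 \left(-193\right)} = \left(7 \left(1 + 63600 - 1855\right) - 245194\right) + \frac{2}{-197 - 386} = \left(7 \cdot 61746 - 245194\right) + \frac{2}{-583} = \left(432222 - 245194\right) + 2 \left(- \frac{1}{583}\right) = 187028 - \frac{2}{583} = \frac{109037322}{583}$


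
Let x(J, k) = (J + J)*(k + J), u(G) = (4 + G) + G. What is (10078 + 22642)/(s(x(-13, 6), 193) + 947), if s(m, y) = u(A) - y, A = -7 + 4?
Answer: 2045/47 ≈ 43.511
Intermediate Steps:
A = -3
u(G) = 4 + 2*G
x(J, k) = 2*J*(J + k) (x(J, k) = (2*J)*(J + k) = 2*J*(J + k))
s(m, y) = -2 - y (s(m, y) = (4 + 2*(-3)) - y = (4 - 6) - y = -2 - y)
(10078 + 22642)/(s(x(-13, 6), 193) + 947) = (10078 + 22642)/((-2 - 1*193) + 947) = 32720/((-2 - 193) + 947) = 32720/(-195 + 947) = 32720/752 = 32720*(1/752) = 2045/47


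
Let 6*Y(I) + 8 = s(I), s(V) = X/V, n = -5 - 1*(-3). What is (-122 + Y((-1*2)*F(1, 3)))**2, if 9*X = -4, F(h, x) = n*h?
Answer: 44368921/2916 ≈ 15216.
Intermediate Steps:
n = -2 (n = -5 + 3 = -2)
F(h, x) = -2*h
X = -4/9 (X = (1/9)*(-4) = -4/9 ≈ -0.44444)
s(V) = -4/(9*V)
Y(I) = -4/3 - 2/(27*I) (Y(I) = -4/3 + (-4/(9*I))/6 = -4/3 - 2/(27*I))
(-122 + Y((-1*2)*F(1, 3)))**2 = (-122 + 2*(-1 - 18*(-1*2)*(-2*1))/(27*(((-1*2)*(-2*1)))))**2 = (-122 + 2*(-1 - (-36)*(-2))/(27*((-2*(-2)))))**2 = (-122 + (2/27)*(-1 - 18*4)/4)**2 = (-122 + (2/27)*(1/4)*(-1 - 72))**2 = (-122 + (2/27)*(1/4)*(-73))**2 = (-122 - 73/54)**2 = (-6661/54)**2 = 44368921/2916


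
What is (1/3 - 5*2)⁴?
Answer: 707281/81 ≈ 8731.9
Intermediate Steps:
(1/3 - 5*2)⁴ = (⅓ - 10)⁴ = (-29/3)⁴ = 707281/81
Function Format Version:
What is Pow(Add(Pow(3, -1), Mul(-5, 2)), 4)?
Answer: Rational(707281, 81) ≈ 8731.9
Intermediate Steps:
Pow(Add(Pow(3, -1), Mul(-5, 2)), 4) = Pow(Add(Rational(1, 3), -10), 4) = Pow(Rational(-29, 3), 4) = Rational(707281, 81)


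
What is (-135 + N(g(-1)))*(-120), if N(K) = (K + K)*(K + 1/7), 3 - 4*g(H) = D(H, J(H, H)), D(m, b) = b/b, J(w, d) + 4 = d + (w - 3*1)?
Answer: 112860/7 ≈ 16123.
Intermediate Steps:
J(w, d) = -7 + d + w (J(w, d) = -4 + (d + (w - 3*1)) = -4 + (d + (w - 3)) = -4 + (d + (-3 + w)) = -4 + (-3 + d + w) = -7 + d + w)
D(m, b) = 1
g(H) = ½ (g(H) = ¾ - ¼*1 = ¾ - ¼ = ½)
N(K) = 2*K*(⅐ + K) (N(K) = (2*K)*(K + ⅐) = (2*K)*(⅐ + K) = 2*K*(⅐ + K))
(-135 + N(g(-1)))*(-120) = (-135 + (2/7)*(½)*(1 + 7*(½)))*(-120) = (-135 + (2/7)*(½)*(1 + 7/2))*(-120) = (-135 + (2/7)*(½)*(9/2))*(-120) = (-135 + 9/14)*(-120) = -1881/14*(-120) = 112860/7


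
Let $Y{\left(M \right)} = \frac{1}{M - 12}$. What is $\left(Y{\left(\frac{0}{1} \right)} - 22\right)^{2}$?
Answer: $\frac{70225}{144} \approx 487.67$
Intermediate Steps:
$Y{\left(M \right)} = \frac{1}{-12 + M}$ ($Y{\left(M \right)} = \frac{1}{M - 12} = \frac{1}{-12 + M}$)
$\left(Y{\left(\frac{0}{1} \right)} - 22\right)^{2} = \left(\frac{1}{-12 + \frac{0}{1}} - 22\right)^{2} = \left(\frac{1}{-12 + 0 \cdot 1} - 22\right)^{2} = \left(\frac{1}{-12 + 0} - 22\right)^{2} = \left(\frac{1}{-12} - 22\right)^{2} = \left(- \frac{1}{12} - 22\right)^{2} = \left(- \frac{265}{12}\right)^{2} = \frac{70225}{144}$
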